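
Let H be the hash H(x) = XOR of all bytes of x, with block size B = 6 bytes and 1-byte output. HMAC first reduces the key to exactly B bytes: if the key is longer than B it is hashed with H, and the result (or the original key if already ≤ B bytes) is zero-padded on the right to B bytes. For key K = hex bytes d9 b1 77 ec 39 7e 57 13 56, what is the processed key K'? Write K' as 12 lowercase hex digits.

|K| = 9 > B = 6, so first hash the key.
H(K): XOR d9⊕b1⊕77⊕ec⊕39⊕7e⊕57⊕13⊕56 = a6.
Zero-pad H(K) = a6 to 6 bytes: K' = a6 00 00 00 00 00.

a60000000000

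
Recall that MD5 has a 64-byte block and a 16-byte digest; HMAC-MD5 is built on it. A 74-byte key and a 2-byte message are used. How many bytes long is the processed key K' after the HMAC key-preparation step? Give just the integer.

Key is 74 > 64 bytes, so it is hashed to 16 bytes then zero-padded to 64: |K'| = 64.

64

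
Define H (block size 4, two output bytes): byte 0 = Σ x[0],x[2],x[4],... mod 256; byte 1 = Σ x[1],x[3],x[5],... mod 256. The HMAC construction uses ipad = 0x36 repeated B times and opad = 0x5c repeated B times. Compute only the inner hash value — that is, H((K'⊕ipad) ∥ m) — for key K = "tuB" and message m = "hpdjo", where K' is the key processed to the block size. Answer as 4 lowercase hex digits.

f153

Key "tuB" = 74 75 42 is 3 bytes ≤ B = 4; zero-pad to 4 bytes: K' = 74 75 42 00.
K' ⊕ ipad = 42 43 74 36.
Inner input = 42 43 74 36 ∥ 68 70 64 6a 6f.
Inner hash: even-index sum = 497 mod 256 = 241; odd-index sum = 339 mod 256 = 83 → f1 53.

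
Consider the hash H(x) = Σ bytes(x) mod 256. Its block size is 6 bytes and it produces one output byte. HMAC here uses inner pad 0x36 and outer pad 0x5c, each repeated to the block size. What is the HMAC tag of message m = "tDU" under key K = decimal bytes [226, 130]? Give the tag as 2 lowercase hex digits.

Key decimal bytes [226, 130] = e2 82 is 2 bytes ≤ B = 6; zero-pad to 6 bytes: K' = e2 82 00 00 00 00.
K' ⊕ ipad = d4 b4 36 36 36 36.  K' ⊕ opad = be de 5c 5c 5c 5c.
Inner input = (K'⊕ipad) ∥ m = d4 b4 36 36 36 36 ∥ 74 44 55.
Inner hash: sum = 212+180+54+54+54+54+116+68+85 = 877; mod 256 = 109 → 6d.
Outer input = (K'⊕opad) ∥ inner = be de 5c 5c 5c 5c ∥ 6d.
Outer hash (tag): sum = 190+222+92+92+92+92+109 = 889; mod 256 = 121 → 79.

79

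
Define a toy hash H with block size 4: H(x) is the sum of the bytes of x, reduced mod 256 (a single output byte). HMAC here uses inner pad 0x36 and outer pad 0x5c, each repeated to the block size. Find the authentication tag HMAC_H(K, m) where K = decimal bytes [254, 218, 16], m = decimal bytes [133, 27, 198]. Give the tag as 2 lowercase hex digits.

Key decimal bytes [254, 218, 16] = fe da 10 is 3 bytes ≤ B = 4; zero-pad to 4 bytes: K' = fe da 10 00.
K' ⊕ ipad = c8 ec 26 36.  K' ⊕ opad = a2 86 4c 5c.
Inner input = (K'⊕ipad) ∥ m = c8 ec 26 36 ∥ 85 1b c6.
Inner hash: sum = 200+236+38+54+133+27+198 = 886; mod 256 = 118 → 76.
Outer input = (K'⊕opad) ∥ inner = a2 86 4c 5c ∥ 76.
Outer hash (tag): sum = 162+134+76+92+118 = 582; mod 256 = 70 → 46.

46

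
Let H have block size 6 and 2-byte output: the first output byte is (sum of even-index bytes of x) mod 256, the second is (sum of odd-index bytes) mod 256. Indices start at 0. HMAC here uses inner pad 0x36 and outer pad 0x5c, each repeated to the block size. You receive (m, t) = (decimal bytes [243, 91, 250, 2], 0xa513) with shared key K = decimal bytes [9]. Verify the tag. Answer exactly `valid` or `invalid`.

Key decimal bytes [9] = 09 is 1 byte ≤ B = 6; zero-pad to 6 bytes: K' = 09 00 00 00 00 00.
K' ⊕ ipad = 3f 36 36 36 36 36; K' ⊕ opad = 55 5c 5c 5c 5c 5c.
Inner hash: even-index sum = 664 mod 256 = 152; odd-index sum = 255 mod 256 = 255 → 98 ff.
Outer hash (recomputed tag): even-index sum = 421 mod 256 = 165; odd-index sum = 531 mod 256 = 19 → a5 13.
Recomputed tag = a513; claimed = a513 → match.

valid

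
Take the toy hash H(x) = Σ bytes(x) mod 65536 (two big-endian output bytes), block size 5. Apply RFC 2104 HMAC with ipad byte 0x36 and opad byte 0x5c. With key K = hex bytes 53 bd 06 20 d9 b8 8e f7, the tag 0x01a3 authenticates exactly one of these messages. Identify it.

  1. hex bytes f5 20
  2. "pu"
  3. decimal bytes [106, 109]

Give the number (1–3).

Key hex bytes 53 bd 06 20 d9 b8 8e f7 is 8 bytes > B = 5, so hash it first: H(key) = 04 4c, then zero-pad to 5 bytes: K' = 04 4c 00 00 00.
K' ⊕ ipad = 32 7a 36 36 36; K' ⊕ opad = 58 10 5c 5c 5c.
m1: inner = H(32 7a 36 36 36 f5 20) = 02 63; tag = H(58 10 5c 5c 5c 02 63) = 01e1
m2: inner = H(32 7a 36 36 36 70 75) = 02 33; tag = H(58 10 5c 5c 5c 02 33) = 01b1
m3: inner = H(32 7a 36 36 36 6a 6d) = 02 25; tag = H(58 10 5c 5c 5c 02 25) = 01a3 ← matches

3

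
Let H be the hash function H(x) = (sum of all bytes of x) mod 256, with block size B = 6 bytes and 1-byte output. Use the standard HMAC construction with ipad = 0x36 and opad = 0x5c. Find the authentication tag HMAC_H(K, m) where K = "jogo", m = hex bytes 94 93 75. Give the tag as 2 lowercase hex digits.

Key "jogo" = 6a 6f 67 6f is 4 bytes ≤ B = 6; zero-pad to 6 bytes: K' = 6a 6f 67 6f 00 00.
K' ⊕ ipad = 5c 59 51 59 36 36.  K' ⊕ opad = 36 33 3b 33 5c 5c.
Inner input = (K'⊕ipad) ∥ m = 5c 59 51 59 36 36 ∥ 94 93 75.
Inner hash: sum = 92+89+81+89+54+54+148+147+117 = 871; mod 256 = 103 → 67.
Outer input = (K'⊕opad) ∥ inner = 36 33 3b 33 5c 5c ∥ 67.
Outer hash (tag): sum = 54+51+59+51+92+92+103 = 502; mod 256 = 246 → f6.

f6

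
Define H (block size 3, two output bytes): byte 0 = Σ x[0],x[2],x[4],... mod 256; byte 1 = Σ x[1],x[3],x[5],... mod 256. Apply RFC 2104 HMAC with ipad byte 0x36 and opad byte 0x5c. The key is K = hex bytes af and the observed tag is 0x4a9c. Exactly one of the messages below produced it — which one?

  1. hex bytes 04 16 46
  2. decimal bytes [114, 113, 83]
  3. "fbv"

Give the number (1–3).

Key hex bytes af is 1 byte ≤ B = 3; zero-pad to 3 bytes: K' = af 00 00.
K' ⊕ ipad = 99 36 36; K' ⊕ opad = f3 5c 5c.
m1: inner = H(99 36 36 04 16 46) = e5 80; tag = H(f3 5c 5c e5 80) = cf41
m2: inner = H(99 36 36 72 71 53) = 40 fb; tag = H(f3 5c 5c 40 fb) = 4a9c ← matches
m3: inner = H(99 36 36 66 62 76) = 31 12; tag = H(f3 5c 5c 31 12) = 618d

2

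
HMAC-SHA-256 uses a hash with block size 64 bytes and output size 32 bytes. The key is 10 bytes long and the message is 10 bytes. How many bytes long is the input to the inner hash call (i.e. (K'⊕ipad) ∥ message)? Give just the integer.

74

Key is 10 ≤ 64 bytes, zero-padded: |K'| = 64.
Inner input = (K'⊕ipad) ∥ m → 64 + 10 = 74 bytes.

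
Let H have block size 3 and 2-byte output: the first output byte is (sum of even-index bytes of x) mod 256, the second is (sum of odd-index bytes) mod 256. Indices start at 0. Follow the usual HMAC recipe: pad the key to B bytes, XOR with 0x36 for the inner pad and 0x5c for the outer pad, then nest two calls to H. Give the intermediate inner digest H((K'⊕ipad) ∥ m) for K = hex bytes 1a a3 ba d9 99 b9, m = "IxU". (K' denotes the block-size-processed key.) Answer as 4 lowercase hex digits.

09a1

Key hex bytes 1a a3 ba d9 99 b9 is 6 bytes > B = 3, so hash it first: H(key) = 6d 35, then zero-pad to 3 bytes: K' = 6d 35 00.
K' ⊕ ipad = 5b 03 36.
Inner input = 5b 03 36 ∥ 49 78 55.
Inner hash: even-index sum = 265 mod 256 = 9; odd-index sum = 161 mod 256 = 161 → 09 a1.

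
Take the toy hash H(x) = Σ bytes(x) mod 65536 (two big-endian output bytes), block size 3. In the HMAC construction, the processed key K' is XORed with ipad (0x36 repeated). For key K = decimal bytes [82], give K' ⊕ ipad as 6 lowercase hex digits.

Key decimal bytes [82] = 52 is 1 byte ≤ B = 3; zero-pad to 3 bytes: K' = 52 00 00.
XOR each byte with 0x36: 52⊕36=64, 00⊕36=36, 00⊕36=36.

643636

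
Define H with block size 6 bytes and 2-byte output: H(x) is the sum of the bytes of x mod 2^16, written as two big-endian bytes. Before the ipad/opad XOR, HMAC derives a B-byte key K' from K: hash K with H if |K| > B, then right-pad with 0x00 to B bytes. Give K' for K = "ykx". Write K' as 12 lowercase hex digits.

Key "ykx" = 79 6b 78 is 3 bytes ≤ B = 6; zero-pad to 6 bytes: K' = 79 6b 78 00 00 00.

796b78000000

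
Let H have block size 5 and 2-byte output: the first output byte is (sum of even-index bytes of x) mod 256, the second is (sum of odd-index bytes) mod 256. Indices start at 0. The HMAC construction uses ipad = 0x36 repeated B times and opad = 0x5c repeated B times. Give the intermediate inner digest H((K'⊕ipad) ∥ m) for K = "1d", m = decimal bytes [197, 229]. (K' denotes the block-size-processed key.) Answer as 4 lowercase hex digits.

584d

Key "1d" = 31 64 is 2 bytes ≤ B = 5; zero-pad to 5 bytes: K' = 31 64 00 00 00.
K' ⊕ ipad = 07 52 36 36 36.
Inner input = 07 52 36 36 36 ∥ c5 e5.
Inner hash: even-index sum = 344 mod 256 = 88; odd-index sum = 333 mod 256 = 77 → 58 4d.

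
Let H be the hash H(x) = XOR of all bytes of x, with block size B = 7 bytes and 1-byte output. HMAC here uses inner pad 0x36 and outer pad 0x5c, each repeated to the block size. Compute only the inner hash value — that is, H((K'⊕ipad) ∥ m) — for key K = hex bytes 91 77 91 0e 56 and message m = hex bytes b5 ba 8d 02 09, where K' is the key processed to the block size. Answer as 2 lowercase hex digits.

Key hex bytes 91 77 91 0e 56 is 5 bytes ≤ B = 7; zero-pad to 7 bytes: K' = 91 77 91 0e 56 00 00.
K' ⊕ ipad = a7 41 a7 38 60 36 36.
Inner input = a7 41 a7 38 60 36 36 ∥ b5 ba 8d 02 09.
Inner hash: XOR a7⊕41⊕a7⊕38⊕60⊕36⊕36⊕b5⊕ba⊕8d⊕02⊕09 = 90.

90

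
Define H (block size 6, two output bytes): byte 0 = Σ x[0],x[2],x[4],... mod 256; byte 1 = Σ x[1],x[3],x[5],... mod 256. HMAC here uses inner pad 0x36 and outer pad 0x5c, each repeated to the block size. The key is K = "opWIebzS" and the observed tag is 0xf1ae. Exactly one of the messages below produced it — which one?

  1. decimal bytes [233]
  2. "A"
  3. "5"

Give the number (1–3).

2

Key "opWIebzS" = 6f 70 57 49 65 62 7a 53 is 8 bytes > B = 6, so hash it first: H(key) = a5 6e, then zero-pad to 6 bytes: K' = a5 6e 00 00 00 00.
K' ⊕ ipad = 93 58 36 36 36 36; K' ⊕ opad = f9 32 5c 5c 5c 5c.
m1: inner = H(93 58 36 36 36 36 e9) = e8 c4; tag = H(f9 32 5c 5c 5c 5c e8 c4) = 99ae
m2: inner = H(93 58 36 36 36 36 41) = 40 c4; tag = H(f9 32 5c 5c 5c 5c 40 c4) = f1ae ← matches
m3: inner = H(93 58 36 36 36 36 35) = 34 c4; tag = H(f9 32 5c 5c 5c 5c 34 c4) = e5ae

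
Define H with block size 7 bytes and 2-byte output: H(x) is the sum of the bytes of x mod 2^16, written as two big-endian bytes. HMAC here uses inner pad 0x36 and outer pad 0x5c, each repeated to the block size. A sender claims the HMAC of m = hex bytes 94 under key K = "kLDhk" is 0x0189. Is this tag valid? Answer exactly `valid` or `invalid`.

valid

Key "kLDhk" = 6b 4c 44 68 6b is 5 bytes ≤ B = 7; zero-pad to 7 bytes: K' = 6b 4c 44 68 6b 00 00.
K' ⊕ ipad = 5d 7a 72 5e 5d 36 36; K' ⊕ opad = 37 10 18 34 37 5c 5c.
Inner hash: sum = 93+122+114+94+93+54+54+148 = 772 → 03 04.
Outer hash (recomputed tag): sum = 55+16+24+52+55+92+92+3+4 = 393 → 01 89.
Recomputed tag = 0189; claimed = 0189 → match.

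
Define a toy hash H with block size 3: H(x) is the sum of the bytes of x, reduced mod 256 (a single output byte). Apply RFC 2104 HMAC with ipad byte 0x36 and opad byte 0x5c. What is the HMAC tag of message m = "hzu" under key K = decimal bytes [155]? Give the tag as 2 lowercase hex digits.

ef

Key decimal bytes [155] = 9b is 1 byte ≤ B = 3; zero-pad to 3 bytes: K' = 9b 00 00.
K' ⊕ ipad = ad 36 36.  K' ⊕ opad = c7 5c 5c.
Inner input = (K'⊕ipad) ∥ m = ad 36 36 ∥ 68 7a 75.
Inner hash: sum = 173+54+54+104+122+117 = 624; mod 256 = 112 → 70.
Outer input = (K'⊕opad) ∥ inner = c7 5c 5c ∥ 70.
Outer hash (tag): sum = 199+92+92+112 = 495; mod 256 = 239 → ef.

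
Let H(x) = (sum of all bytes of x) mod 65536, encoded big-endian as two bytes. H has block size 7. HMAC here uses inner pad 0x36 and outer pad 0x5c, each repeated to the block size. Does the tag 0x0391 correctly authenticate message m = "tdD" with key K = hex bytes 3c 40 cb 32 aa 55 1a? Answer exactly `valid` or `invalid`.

valid

Key hex bytes 3c 40 cb 32 aa 55 1a is exactly B = 7 bytes: K' = 3c 40 cb 32 aa 55 1a.
K' ⊕ ipad = 0a 76 fd 04 9c 63 2c; K' ⊕ opad = 60 1c 97 6e f6 09 46.
Inner hash: sum = 10+118+253+4+156+99+44+116+100+68 = 968 → 03 c8.
Outer hash (recomputed tag): sum = 96+28+151+110+246+9+70+3+200 = 913 → 03 91.
Recomputed tag = 0391; claimed = 0391 → match.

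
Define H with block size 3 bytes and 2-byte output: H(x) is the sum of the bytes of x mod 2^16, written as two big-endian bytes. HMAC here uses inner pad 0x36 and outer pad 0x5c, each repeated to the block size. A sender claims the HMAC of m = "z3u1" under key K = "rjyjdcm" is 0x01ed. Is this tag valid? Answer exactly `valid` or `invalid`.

valid

Key "rjyjdcm" = 72 6a 79 6a 64 63 6d is 7 bytes > B = 3, so hash it first: H(key) = 02 f3, then zero-pad to 3 bytes: K' = 02 f3 00.
K' ⊕ ipad = 34 c5 36; K' ⊕ opad = 5e af 5c.
Inner hash: sum = 52+197+54+122+51+117+49 = 642 → 02 82.
Outer hash (recomputed tag): sum = 94+175+92+2+130 = 493 → 01 ed.
Recomputed tag = 01ed; claimed = 01ed → match.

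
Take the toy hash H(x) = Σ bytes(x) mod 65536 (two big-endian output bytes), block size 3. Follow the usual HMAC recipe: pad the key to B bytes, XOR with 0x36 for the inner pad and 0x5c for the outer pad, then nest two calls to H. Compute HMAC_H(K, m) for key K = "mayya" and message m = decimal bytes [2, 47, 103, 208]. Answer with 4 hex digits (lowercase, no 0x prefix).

0221

Key "mayya" = 6d 61 79 79 61 is 5 bytes > B = 3, so hash it first: H(key) = 02 21, then zero-pad to 3 bytes: K' = 02 21 00.
K' ⊕ ipad = 34 17 36.  K' ⊕ opad = 5e 7d 5c.
Inner input = (K'⊕ipad) ∥ m = 34 17 36 ∥ 02 2f 67 d0.
Inner hash: sum = 52+23+54+2+47+103+208 = 489 → 01 e9.
Outer input = (K'⊕opad) ∥ inner = 5e 7d 5c ∥ 01 e9.
Outer hash (tag): sum = 94+125+92+1+233 = 545 → 02 21.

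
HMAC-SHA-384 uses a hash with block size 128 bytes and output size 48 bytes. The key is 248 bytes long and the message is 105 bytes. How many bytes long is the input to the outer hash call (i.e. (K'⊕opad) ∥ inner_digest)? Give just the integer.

Key is 248 > 128 bytes, so it is hashed to 48 bytes then zero-padded to 128: |K'| = 128.
Outer input = (K'⊕opad) ∥ H(inner) → 128 + 48 = 176 bytes.

176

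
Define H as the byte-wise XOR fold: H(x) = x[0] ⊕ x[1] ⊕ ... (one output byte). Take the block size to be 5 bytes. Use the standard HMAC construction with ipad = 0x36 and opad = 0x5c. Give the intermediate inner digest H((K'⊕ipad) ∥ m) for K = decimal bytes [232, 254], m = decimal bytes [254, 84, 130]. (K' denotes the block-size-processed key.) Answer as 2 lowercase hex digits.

08

Key decimal bytes [232, 254] = e8 fe is 2 bytes ≤ B = 5; zero-pad to 5 bytes: K' = e8 fe 00 00 00.
K' ⊕ ipad = de c8 36 36 36.
Inner input = de c8 36 36 36 ∥ fe 54 82.
Inner hash: XOR de⊕c8⊕36⊕36⊕36⊕fe⊕54⊕82 = 08.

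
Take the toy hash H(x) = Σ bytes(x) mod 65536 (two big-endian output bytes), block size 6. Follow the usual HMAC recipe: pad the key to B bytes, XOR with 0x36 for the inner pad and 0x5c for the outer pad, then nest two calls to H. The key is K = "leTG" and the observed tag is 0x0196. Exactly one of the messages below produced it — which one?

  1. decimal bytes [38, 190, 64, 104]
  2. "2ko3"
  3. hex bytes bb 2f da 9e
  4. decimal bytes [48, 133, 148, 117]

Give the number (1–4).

Key "leTG" = 6c 65 54 47 is 4 bytes ≤ B = 6; zero-pad to 6 bytes: K' = 6c 65 54 47 00 00.
K' ⊕ ipad = 5a 53 62 71 36 36; K' ⊕ opad = 30 39 08 1b 5c 5c.
m1: inner = H(5a 53 62 71 36 36 26 be 40 68) = 03 78; tag = H(30 39 08 1b 5c 5c 03 78) = 01bf
m2: inner = H(5a 53 62 71 36 36 32 6b 6f 33) = 03 2b; tag = H(30 39 08 1b 5c 5c 03 2b) = 0172
m3: inner = H(5a 53 62 71 36 36 bb 2f da 9e) = 04 4e; tag = H(30 39 08 1b 5c 5c 04 4e) = 0196 ← matches
m4: inner = H(5a 53 62 71 36 36 30 85 94 75) = 03 aa; tag = H(30 39 08 1b 5c 5c 03 aa) = 01f1

3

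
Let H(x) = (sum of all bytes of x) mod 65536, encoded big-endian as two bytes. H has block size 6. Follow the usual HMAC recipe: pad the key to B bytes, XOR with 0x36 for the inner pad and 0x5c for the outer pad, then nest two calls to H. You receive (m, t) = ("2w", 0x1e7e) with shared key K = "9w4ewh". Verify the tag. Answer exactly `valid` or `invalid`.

invalid

Key "9w4ewh" = 39 77 34 65 77 68 is exactly B = 6 bytes: K' = 39 77 34 65 77 68.
K' ⊕ ipad = 0f 41 02 53 41 5e; K' ⊕ opad = 65 2b 68 39 2b 34.
Inner hash: sum = 15+65+2+83+65+94+50+119 = 493 → 01 ed.
Outer hash (recomputed tag): sum = 101+43+104+57+43+52+1+237 = 638 → 02 7e.
Recomputed tag = 027e; claimed = 1e7e → mismatch.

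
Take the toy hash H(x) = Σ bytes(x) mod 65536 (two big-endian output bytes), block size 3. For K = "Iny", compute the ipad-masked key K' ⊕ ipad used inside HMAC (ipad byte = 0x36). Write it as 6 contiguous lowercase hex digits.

Key "Iny" = 49 6e 79 is exactly B = 3 bytes: K' = 49 6e 79.
XOR each byte with 0x36: 49⊕36=7f, 6e⊕36=58, 79⊕36=4f.

7f584f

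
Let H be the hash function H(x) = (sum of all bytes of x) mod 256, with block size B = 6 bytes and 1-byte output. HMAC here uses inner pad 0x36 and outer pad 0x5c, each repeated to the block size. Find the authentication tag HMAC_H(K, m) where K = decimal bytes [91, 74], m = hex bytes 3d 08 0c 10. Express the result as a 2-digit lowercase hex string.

Key decimal bytes [91, 74] = 5b 4a is 2 bytes ≤ B = 6; zero-pad to 6 bytes: K' = 5b 4a 00 00 00 00.
K' ⊕ ipad = 6d 7c 36 36 36 36.  K' ⊕ opad = 07 16 5c 5c 5c 5c.
Inner input = (K'⊕ipad) ∥ m = 6d 7c 36 36 36 36 ∥ 3d 08 0c 10.
Inner hash: sum = 109+124+54+54+54+54+61+8+12+16 = 546; mod 256 = 34 → 22.
Outer input = (K'⊕opad) ∥ inner = 07 16 5c 5c 5c 5c ∥ 22.
Outer hash (tag): sum = 7+22+92+92+92+92+34 = 431; mod 256 = 175 → af.

af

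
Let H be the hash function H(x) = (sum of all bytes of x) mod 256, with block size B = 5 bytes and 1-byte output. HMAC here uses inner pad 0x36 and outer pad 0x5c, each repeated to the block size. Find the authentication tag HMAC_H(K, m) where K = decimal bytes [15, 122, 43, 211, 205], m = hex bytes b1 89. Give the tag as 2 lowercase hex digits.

cc

Key decimal bytes [15, 122, 43, 211, 205] = 0f 7a 2b d3 cd is exactly B = 5 bytes: K' = 0f 7a 2b d3 cd.
K' ⊕ ipad = 39 4c 1d e5 fb.  K' ⊕ opad = 53 26 77 8f 91.
Inner input = (K'⊕ipad) ∥ m = 39 4c 1d e5 fb ∥ b1 89.
Inner hash: sum = 57+76+29+229+251+177+137 = 956; mod 256 = 188 → bc.
Outer input = (K'⊕opad) ∥ inner = 53 26 77 8f 91 ∥ bc.
Outer hash (tag): sum = 83+38+119+143+145+188 = 716; mod 256 = 204 → cc.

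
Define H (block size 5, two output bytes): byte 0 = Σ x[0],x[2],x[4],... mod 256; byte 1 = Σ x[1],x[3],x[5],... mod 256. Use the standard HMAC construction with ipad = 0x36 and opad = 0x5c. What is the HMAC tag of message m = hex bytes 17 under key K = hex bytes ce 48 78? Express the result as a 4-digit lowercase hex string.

ddec

Key hex bytes ce 48 78 is 3 bytes ≤ B = 5; zero-pad to 5 bytes: K' = ce 48 78 00 00.
K' ⊕ ipad = f8 7e 4e 36 36.  K' ⊕ opad = 92 14 24 5c 5c.
Inner input = (K'⊕ipad) ∥ m = f8 7e 4e 36 36 ∥ 17.
Inner hash: even-index sum = 380 mod 256 = 124; odd-index sum = 203 mod 256 = 203 → 7c cb.
Outer input = (K'⊕opad) ∥ inner = 92 14 24 5c 5c ∥ 7c cb.
Outer hash (tag): even-index sum = 477 mod 256 = 221; odd-index sum = 236 mod 256 = 236 → dd ec.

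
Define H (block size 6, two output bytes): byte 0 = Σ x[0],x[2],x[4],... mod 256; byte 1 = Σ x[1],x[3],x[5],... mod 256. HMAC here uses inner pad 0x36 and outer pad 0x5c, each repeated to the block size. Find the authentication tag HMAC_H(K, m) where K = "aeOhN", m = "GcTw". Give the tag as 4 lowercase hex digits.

Key "aeOhN" = 61 65 4f 68 4e is 5 bytes ≤ B = 6; zero-pad to 6 bytes: K' = 61 65 4f 68 4e 00.
K' ⊕ ipad = 57 53 79 5e 78 36.  K' ⊕ opad = 3d 39 13 34 12 5c.
Inner input = (K'⊕ipad) ∥ m = 57 53 79 5e 78 36 ∥ 47 63 54 77.
Inner hash: even-index sum = 483 mod 256 = 227; odd-index sum = 449 mod 256 = 193 → e3 c1.
Outer input = (K'⊕opad) ∥ inner = 3d 39 13 34 12 5c ∥ e3 c1.
Outer hash (tag): even-index sum = 325 mod 256 = 69; odd-index sum = 394 mod 256 = 138 → 45 8a.

458a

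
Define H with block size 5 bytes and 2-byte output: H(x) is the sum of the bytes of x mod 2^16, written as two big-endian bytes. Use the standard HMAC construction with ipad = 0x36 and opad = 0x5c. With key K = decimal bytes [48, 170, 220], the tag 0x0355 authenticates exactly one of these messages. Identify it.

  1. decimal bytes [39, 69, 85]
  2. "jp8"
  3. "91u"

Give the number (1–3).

1

Key decimal bytes [48, 170, 220] = 30 aa dc is 3 bytes ≤ B = 5; zero-pad to 5 bytes: K' = 30 aa dc 00 00.
K' ⊕ ipad = 06 9c ea 36 36; K' ⊕ opad = 6c f6 80 5c 5c.
m1: inner = H(06 9c ea 36 36 27 45 55) = 02 b9; tag = H(6c f6 80 5c 5c 02 b9) = 0355 ← matches
m2: inner = H(06 9c ea 36 36 6a 70 38) = 03 0a; tag = H(6c f6 80 5c 5c 03 0a) = 02a7
m3: inner = H(06 9c ea 36 36 39 31 75) = 02 d7; tag = H(6c f6 80 5c 5c 02 d7) = 0373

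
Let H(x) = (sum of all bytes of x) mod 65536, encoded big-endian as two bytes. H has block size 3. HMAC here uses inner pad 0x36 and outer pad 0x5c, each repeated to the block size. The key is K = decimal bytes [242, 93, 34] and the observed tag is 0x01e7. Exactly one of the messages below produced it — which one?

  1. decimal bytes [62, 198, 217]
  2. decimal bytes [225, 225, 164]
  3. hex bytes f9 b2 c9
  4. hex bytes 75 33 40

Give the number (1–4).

Key decimal bytes [242, 93, 34] = f2 5d 22 is exactly B = 3 bytes: K' = f2 5d 22.
K' ⊕ ipad = c4 6b 14; K' ⊕ opad = ae 01 7e.
m1: inner = H(c4 6b 14 3e c6 d9) = 03 20; tag = H(ae 01 7e 03 20) = 0150
m2: inner = H(c4 6b 14 e1 e1 a4) = 03 a9; tag = H(ae 01 7e 03 a9) = 01d9
m3: inner = H(c4 6b 14 f9 b2 c9) = 03 b7; tag = H(ae 01 7e 03 b7) = 01e7 ← matches
m4: inner = H(c4 6b 14 75 33 40) = 02 2b; tag = H(ae 01 7e 02 2b) = 015a

3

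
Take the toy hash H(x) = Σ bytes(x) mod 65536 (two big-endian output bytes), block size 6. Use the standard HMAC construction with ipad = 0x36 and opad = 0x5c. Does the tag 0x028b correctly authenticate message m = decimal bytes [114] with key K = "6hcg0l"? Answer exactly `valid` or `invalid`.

valid

Key "6hcg0l" = 36 68 63 67 30 6c is exactly B = 6 bytes: K' = 36 68 63 67 30 6c.
K' ⊕ ipad = 00 5e 55 51 06 5a; K' ⊕ opad = 6a 34 3f 3b 6c 30.
Inner hash: sum = 0+94+85+81+6+90+114 = 470 → 01 d6.
Outer hash (recomputed tag): sum = 106+52+63+59+108+48+1+214 = 651 → 02 8b.
Recomputed tag = 028b; claimed = 028b → match.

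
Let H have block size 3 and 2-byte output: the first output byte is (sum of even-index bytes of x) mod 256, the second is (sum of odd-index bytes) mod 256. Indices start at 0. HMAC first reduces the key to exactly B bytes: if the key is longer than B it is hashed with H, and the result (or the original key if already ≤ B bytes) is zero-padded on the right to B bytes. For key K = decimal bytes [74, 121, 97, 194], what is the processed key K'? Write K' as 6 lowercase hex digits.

|K| = 4 > B = 3, so first hash the key.
H(K): even-index sum = 171 mod 256 = 171; odd-index sum = 315 mod 256 = 59 → ab 3b.
Zero-pad H(K) = ab 3b to 3 bytes: K' = ab 3b 00.

ab3b00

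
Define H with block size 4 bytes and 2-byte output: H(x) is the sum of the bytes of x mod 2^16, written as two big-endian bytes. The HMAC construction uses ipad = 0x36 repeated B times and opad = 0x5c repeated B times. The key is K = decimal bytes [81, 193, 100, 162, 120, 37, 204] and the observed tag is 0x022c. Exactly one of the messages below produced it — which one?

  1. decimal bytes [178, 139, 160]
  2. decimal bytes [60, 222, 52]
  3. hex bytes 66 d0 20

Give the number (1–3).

1

Key decimal bytes [81, 193, 100, 162, 120, 37, 204] = 51 c1 64 a2 78 25 cc is 7 bytes > B = 4, so hash it first: H(key) = 03 81, then zero-pad to 4 bytes: K' = 03 81 00 00.
K' ⊕ ipad = 35 b7 36 36; K' ⊕ opad = 5f dd 5c 5c.
m1: inner = H(35 b7 36 36 b2 8b a0) = 03 35; tag = H(5f dd 5c 5c 03 35) = 022c ← matches
m2: inner = H(35 b7 36 36 3c de 34) = 02 a6; tag = H(5f dd 5c 5c 02 a6) = 029c
m3: inner = H(35 b7 36 36 66 d0 20) = 02 ae; tag = H(5f dd 5c 5c 02 ae) = 02a4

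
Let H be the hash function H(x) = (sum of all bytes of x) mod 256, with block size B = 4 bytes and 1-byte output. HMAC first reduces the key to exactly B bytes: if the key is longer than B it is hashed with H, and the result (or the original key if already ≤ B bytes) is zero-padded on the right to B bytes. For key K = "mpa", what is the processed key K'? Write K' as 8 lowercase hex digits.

Key "mpa" = 6d 70 61 is 3 bytes ≤ B = 4; zero-pad to 4 bytes: K' = 6d 70 61 00.

6d706100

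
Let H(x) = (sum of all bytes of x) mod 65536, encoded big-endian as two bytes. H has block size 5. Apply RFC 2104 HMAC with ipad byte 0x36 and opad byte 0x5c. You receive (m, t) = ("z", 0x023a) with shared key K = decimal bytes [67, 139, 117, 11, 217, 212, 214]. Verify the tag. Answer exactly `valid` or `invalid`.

valid

Key decimal bytes [67, 139, 117, 11, 217, 212, 214] = 43 8b 75 0b d9 d4 d6 is 7 bytes > B = 5, so hash it first: H(key) = 03 d1, then zero-pad to 5 bytes: K' = 03 d1 00 00 00.
K' ⊕ ipad = 35 e7 36 36 36; K' ⊕ opad = 5f 8d 5c 5c 5c.
Inner hash: sum = 53+231+54+54+54+122 = 568 → 02 38.
Outer hash (recomputed tag): sum = 95+141+92+92+92+2+56 = 570 → 02 3a.
Recomputed tag = 023a; claimed = 023a → match.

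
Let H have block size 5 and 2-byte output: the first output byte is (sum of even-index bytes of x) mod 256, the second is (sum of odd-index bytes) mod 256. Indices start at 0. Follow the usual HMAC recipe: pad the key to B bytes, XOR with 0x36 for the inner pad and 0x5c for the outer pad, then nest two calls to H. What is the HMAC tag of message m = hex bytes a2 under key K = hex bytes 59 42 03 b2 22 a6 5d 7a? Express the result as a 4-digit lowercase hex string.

39fd

Key hex bytes 59 42 03 b2 22 a6 5d 7a is 8 bytes > B = 5, so hash it first: H(key) = db 14, then zero-pad to 5 bytes: K' = db 14 00 00 00.
K' ⊕ ipad = ed 22 36 36 36.  K' ⊕ opad = 87 48 5c 5c 5c.
Inner input = (K'⊕ipad) ∥ m = ed 22 36 36 36 ∥ a2.
Inner hash: even-index sum = 345 mod 256 = 89; odd-index sum = 250 mod 256 = 250 → 59 fa.
Outer input = (K'⊕opad) ∥ inner = 87 48 5c 5c 5c ∥ 59 fa.
Outer hash (tag): even-index sum = 569 mod 256 = 57; odd-index sum = 253 mod 256 = 253 → 39 fd.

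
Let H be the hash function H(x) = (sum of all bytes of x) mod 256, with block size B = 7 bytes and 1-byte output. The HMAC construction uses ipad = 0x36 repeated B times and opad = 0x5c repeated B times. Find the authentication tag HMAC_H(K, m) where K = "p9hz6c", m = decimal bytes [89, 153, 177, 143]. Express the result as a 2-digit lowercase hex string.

Key "p9hz6c" = 70 39 68 7a 36 63 is 6 bytes ≤ B = 7; zero-pad to 7 bytes: K' = 70 39 68 7a 36 63 00.
K' ⊕ ipad = 46 0f 5e 4c 00 55 36.  K' ⊕ opad = 2c 65 34 26 6a 3f 5c.
Inner input = (K'⊕ipad) ∥ m = 46 0f 5e 4c 00 55 36 ∥ 59 99 b1 8f.
Inner hash: sum = 70+15+94+76+0+85+54+89+153+177+143 = 956; mod 256 = 188 → bc.
Outer input = (K'⊕opad) ∥ inner = 2c 65 34 26 6a 3f 5c ∥ bc.
Outer hash (tag): sum = 44+101+52+38+106+63+92+188 = 684; mod 256 = 172 → ac.

ac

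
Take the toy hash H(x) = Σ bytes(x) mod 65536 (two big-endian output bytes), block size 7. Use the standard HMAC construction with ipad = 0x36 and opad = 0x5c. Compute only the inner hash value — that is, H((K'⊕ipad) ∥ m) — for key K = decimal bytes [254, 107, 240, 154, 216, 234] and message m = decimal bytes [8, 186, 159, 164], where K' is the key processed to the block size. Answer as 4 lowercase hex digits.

Key decimal bytes [254, 107, 240, 154, 216, 234] = fe 6b f0 9a d8 ea is 6 bytes ≤ B = 7; zero-pad to 7 bytes: K' = fe 6b f0 9a d8 ea 00.
K' ⊕ ipad = c8 5d c6 ac ee dc 36.
Inner input = c8 5d c6 ac ee dc 36 ∥ 08 ba 9f a4.
Inner hash: sum = 200+93+198+172+238+220+54+8+186+159+164 = 1692 → 06 9c.

069c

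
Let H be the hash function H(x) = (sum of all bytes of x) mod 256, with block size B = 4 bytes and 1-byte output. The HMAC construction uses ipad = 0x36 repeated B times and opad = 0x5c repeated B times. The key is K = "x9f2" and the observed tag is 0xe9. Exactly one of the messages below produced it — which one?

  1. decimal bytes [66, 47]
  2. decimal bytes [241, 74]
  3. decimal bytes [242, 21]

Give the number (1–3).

3

Key "x9f2" = 78 39 66 32 is exactly B = 4 bytes: K' = 78 39 66 32.
K' ⊕ ipad = 4e 0f 50 04; K' ⊕ opad = 24 65 3a 6e.
m1: inner = H(4e 0f 50 04 42 2f) = 22; tag = H(24 65 3a 6e 22) = 53
m2: inner = H(4e 0f 50 04 f1 4a) = ec; tag = H(24 65 3a 6e ec) = 1d
m3: inner = H(4e 0f 50 04 f2 15) = b8; tag = H(24 65 3a 6e b8) = e9 ← matches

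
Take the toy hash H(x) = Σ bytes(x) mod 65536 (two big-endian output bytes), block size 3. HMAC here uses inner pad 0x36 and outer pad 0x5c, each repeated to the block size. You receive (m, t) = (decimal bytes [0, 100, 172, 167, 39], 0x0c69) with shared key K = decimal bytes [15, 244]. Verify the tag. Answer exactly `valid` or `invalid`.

invalid

Key decimal bytes [15, 244] = 0f f4 is 2 bytes ≤ B = 3; zero-pad to 3 bytes: K' = 0f f4 00.
K' ⊕ ipad = 39 c2 36; K' ⊕ opad = 53 a8 5c.
Inner hash: sum = 57+194+54+0+100+172+167+39 = 783 → 03 0f.
Outer hash (recomputed tag): sum = 83+168+92+3+15 = 361 → 01 69.
Recomputed tag = 0169; claimed = 0c69 → mismatch.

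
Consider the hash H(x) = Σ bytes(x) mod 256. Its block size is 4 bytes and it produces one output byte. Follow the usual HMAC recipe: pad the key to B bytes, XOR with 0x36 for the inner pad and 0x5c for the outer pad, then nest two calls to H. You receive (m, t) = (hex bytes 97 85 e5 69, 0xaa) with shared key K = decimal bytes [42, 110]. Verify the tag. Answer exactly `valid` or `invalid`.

Key decimal bytes [42, 110] = 2a 6e is 2 bytes ≤ B = 4; zero-pad to 4 bytes: K' = 2a 6e 00 00.
K' ⊕ ipad = 1c 58 36 36; K' ⊕ opad = 76 32 5c 5c.
Inner hash: sum = 28+88+54+54+151+133+229+105 = 842; mod 256 = 74 → 4a.
Outer hash (recomputed tag): sum = 118+50+92+92+74 = 426; mod 256 = 170 → aa.
Recomputed tag = aa; claimed = aa → match.

valid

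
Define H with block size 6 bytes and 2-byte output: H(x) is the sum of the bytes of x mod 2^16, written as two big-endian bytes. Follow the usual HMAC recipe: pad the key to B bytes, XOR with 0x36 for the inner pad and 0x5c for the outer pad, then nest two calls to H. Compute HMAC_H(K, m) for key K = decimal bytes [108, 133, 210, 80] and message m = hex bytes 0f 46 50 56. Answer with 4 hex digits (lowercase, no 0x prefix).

Key decimal bytes [108, 133, 210, 80] = 6c 85 d2 50 is 4 bytes ≤ B = 6; zero-pad to 6 bytes: K' = 6c 85 d2 50 00 00.
K' ⊕ ipad = 5a b3 e4 66 36 36.  K' ⊕ opad = 30 d9 8e 0c 5c 5c.
Inner input = (K'⊕ipad) ∥ m = 5a b3 e4 66 36 36 ∥ 0f 46 50 56.
Inner hash: sum = 90+179+228+102+54+54+15+70+80+86 = 958 → 03 be.
Outer input = (K'⊕opad) ∥ inner = 30 d9 8e 0c 5c 5c ∥ 03 be.
Outer hash (tag): sum = 48+217+142+12+92+92+3+190 = 796 → 03 1c.

031c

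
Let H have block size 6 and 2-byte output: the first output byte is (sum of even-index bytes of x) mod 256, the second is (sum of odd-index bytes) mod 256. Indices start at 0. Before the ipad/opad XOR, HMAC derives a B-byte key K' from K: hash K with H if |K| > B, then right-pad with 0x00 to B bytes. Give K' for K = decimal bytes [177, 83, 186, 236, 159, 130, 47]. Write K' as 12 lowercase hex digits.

39c100000000

|K| = 7 > B = 6, so first hash the key.
H(K): even-index sum = 569 mod 256 = 57; odd-index sum = 449 mod 256 = 193 → 39 c1.
Zero-pad H(K) = 39 c1 to 6 bytes: K' = 39 c1 00 00 00 00.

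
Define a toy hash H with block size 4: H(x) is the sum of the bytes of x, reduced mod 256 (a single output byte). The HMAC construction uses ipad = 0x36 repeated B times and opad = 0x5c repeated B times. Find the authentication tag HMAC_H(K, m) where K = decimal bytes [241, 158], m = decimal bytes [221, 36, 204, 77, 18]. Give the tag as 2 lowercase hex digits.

Key decimal bytes [241, 158] = f1 9e is 2 bytes ≤ B = 4; zero-pad to 4 bytes: K' = f1 9e 00 00.
K' ⊕ ipad = c7 a8 36 36.  K' ⊕ opad = ad c2 5c 5c.
Inner input = (K'⊕ipad) ∥ m = c7 a8 36 36 ∥ dd 24 cc 4d 12.
Inner hash: sum = 199+168+54+54+221+36+204+77+18 = 1031; mod 256 = 7 → 07.
Outer input = (K'⊕opad) ∥ inner = ad c2 5c 5c ∥ 07.
Outer hash (tag): sum = 173+194+92+92+7 = 558; mod 256 = 46 → 2e.

2e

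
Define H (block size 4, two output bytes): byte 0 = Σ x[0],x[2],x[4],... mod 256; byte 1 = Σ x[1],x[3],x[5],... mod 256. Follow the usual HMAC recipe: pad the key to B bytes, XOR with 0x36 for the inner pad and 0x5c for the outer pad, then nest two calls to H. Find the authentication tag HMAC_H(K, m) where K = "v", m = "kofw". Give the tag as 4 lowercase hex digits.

Key "v" = 76 is 1 byte ≤ B = 4; zero-pad to 4 bytes: K' = 76 00 00 00.
K' ⊕ ipad = 40 36 36 36.  K' ⊕ opad = 2a 5c 5c 5c.
Inner input = (K'⊕ipad) ∥ m = 40 36 36 36 ∥ 6b 6f 66 77.
Inner hash: even-index sum = 327 mod 256 = 71; odd-index sum = 338 mod 256 = 82 → 47 52.
Outer input = (K'⊕opad) ∥ inner = 2a 5c 5c 5c ∥ 47 52.
Outer hash (tag): even-index sum = 205 mod 256 = 205; odd-index sum = 266 mod 256 = 10 → cd 0a.

cd0a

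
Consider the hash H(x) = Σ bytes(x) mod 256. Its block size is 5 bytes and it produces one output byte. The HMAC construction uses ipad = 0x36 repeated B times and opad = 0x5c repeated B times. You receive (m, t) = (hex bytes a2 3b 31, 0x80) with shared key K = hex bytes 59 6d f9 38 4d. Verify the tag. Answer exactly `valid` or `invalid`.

valid

Key hex bytes 59 6d f9 38 4d is exactly B = 5 bytes: K' = 59 6d f9 38 4d.
K' ⊕ ipad = 6f 5b cf 0e 7b; K' ⊕ opad = 05 31 a5 64 11.
Inner hash: sum = 111+91+207+14+123+162+59+49 = 816; mod 256 = 48 → 30.
Outer hash (recomputed tag): sum = 5+49+165+100+17+48 = 384; mod 256 = 128 → 80.
Recomputed tag = 80; claimed = 80 → match.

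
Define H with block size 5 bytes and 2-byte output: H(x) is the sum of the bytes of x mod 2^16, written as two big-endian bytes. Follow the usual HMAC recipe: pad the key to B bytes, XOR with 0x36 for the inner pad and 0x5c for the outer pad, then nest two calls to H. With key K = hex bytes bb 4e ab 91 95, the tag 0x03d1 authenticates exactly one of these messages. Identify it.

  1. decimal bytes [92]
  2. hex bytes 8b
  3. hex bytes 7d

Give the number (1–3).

Key hex bytes bb 4e ab 91 95 is exactly B = 5 bytes: K' = bb 4e ab 91 95.
K' ⊕ ipad = 8d 78 9d a7 a3; K' ⊕ opad = e7 12 f7 cd c9.
m1: inner = H(8d 78 9d a7 a3 5c) = 03 48; tag = H(e7 12 f7 cd c9 03 48) = 03d1 ← matches
m2: inner = H(8d 78 9d a7 a3 8b) = 03 77; tag = H(e7 12 f7 cd c9 03 77) = 0400
m3: inner = H(8d 78 9d a7 a3 7d) = 03 69; tag = H(e7 12 f7 cd c9 03 69) = 03f2

1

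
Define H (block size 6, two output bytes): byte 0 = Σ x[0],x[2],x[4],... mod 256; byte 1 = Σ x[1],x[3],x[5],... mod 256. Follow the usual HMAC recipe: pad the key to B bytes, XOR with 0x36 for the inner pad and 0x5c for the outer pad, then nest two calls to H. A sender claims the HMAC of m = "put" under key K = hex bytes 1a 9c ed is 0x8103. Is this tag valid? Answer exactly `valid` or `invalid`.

Key hex bytes 1a 9c ed is 3 bytes ≤ B = 6; zero-pad to 6 bytes: K' = 1a 9c ed 00 00 00.
K' ⊕ ipad = 2c aa db 36 36 36; K' ⊕ opad = 46 c0 b1 5c 5c 5c.
Inner hash: even-index sum = 545 mod 256 = 33; odd-index sum = 395 mod 256 = 139 → 21 8b.
Outer hash (recomputed tag): even-index sum = 372 mod 256 = 116; odd-index sum = 515 mod 256 = 3 → 74 03.
Recomputed tag = 7403; claimed = 8103 → mismatch.

invalid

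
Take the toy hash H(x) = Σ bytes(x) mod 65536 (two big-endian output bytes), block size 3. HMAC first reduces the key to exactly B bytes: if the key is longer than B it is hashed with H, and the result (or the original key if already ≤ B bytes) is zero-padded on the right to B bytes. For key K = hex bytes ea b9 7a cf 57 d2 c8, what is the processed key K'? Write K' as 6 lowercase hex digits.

04dd00

|K| = 7 > B = 3, so first hash the key.
H(K): sum = 234+185+122+207+87+210+200 = 1245 → 04 dd.
Zero-pad H(K) = 04 dd to 3 bytes: K' = 04 dd 00.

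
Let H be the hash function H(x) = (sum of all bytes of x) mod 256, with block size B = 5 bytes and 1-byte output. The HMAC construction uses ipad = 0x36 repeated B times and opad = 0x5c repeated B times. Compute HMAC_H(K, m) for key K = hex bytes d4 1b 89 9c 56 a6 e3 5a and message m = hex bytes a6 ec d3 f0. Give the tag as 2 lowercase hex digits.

29

Key hex bytes d4 1b 89 9c 56 a6 e3 5a is 8 bytes > B = 5, so hash it first: H(key) = 4d, then zero-pad to 5 bytes: K' = 4d 00 00 00 00.
K' ⊕ ipad = 7b 36 36 36 36.  K' ⊕ opad = 11 5c 5c 5c 5c.
Inner input = (K'⊕ipad) ∥ m = 7b 36 36 36 36 ∥ a6 ec d3 f0.
Inner hash: sum = 123+54+54+54+54+166+236+211+240 = 1192; mod 256 = 168 → a8.
Outer input = (K'⊕opad) ∥ inner = 11 5c 5c 5c 5c ∥ a8.
Outer hash (tag): sum = 17+92+92+92+92+168 = 553; mod 256 = 41 → 29.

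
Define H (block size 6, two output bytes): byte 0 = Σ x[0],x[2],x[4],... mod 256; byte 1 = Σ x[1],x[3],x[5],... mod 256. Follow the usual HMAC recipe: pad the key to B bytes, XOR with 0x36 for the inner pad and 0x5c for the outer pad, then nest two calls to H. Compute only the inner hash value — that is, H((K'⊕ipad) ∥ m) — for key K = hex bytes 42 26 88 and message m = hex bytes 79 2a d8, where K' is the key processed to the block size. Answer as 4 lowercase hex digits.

b9a6

Key hex bytes 42 26 88 is 3 bytes ≤ B = 6; zero-pad to 6 bytes: K' = 42 26 88 00 00 00.
K' ⊕ ipad = 74 10 be 36 36 36.
Inner input = 74 10 be 36 36 36 ∥ 79 2a d8.
Inner hash: even-index sum = 697 mod 256 = 185; odd-index sum = 166 mod 256 = 166 → b9 a6.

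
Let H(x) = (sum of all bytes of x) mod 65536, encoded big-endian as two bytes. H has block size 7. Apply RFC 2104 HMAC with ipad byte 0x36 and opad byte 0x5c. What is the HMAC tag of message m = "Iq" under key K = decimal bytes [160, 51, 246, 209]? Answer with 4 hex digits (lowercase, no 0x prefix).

0457

Key decimal bytes [160, 51, 246, 209] = a0 33 f6 d1 is 4 bytes ≤ B = 7; zero-pad to 7 bytes: K' = a0 33 f6 d1 00 00 00.
K' ⊕ ipad = 96 05 c0 e7 36 36 36.  K' ⊕ opad = fc 6f aa 8d 5c 5c 5c.
Inner input = (K'⊕ipad) ∥ m = 96 05 c0 e7 36 36 36 ∥ 49 71.
Inner hash: sum = 150+5+192+231+54+54+54+73+113 = 926 → 03 9e.
Outer input = (K'⊕opad) ∥ inner = fc 6f aa 8d 5c 5c 5c ∥ 03 9e.
Outer hash (tag): sum = 252+111+170+141+92+92+92+3+158 = 1111 → 04 57.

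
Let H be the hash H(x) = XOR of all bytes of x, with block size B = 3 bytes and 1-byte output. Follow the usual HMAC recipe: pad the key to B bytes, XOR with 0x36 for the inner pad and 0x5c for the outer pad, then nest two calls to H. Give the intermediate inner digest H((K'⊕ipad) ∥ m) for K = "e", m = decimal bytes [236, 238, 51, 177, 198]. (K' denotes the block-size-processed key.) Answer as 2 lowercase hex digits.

Key "e" = 65 is 1 byte ≤ B = 3; zero-pad to 3 bytes: K' = 65 00 00.
K' ⊕ ipad = 53 36 36.
Inner input = 53 36 36 ∥ ec ee 33 b1 c6.
Inner hash: XOR 53⊕36⊕36⊕ec⊕ee⊕33⊕b1⊕c6 = 15.

15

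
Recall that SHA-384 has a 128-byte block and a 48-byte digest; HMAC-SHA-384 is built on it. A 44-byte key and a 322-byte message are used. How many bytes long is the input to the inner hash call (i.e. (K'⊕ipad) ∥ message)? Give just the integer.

Key is 44 ≤ 128 bytes, zero-padded: |K'| = 128.
Inner input = (K'⊕ipad) ∥ m → 128 + 322 = 450 bytes.

450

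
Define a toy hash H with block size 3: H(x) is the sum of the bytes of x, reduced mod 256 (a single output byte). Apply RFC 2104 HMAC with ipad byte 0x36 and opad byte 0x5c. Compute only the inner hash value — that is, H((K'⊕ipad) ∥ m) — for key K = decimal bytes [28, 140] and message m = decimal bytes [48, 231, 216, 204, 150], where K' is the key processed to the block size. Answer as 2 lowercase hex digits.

Key decimal bytes [28, 140] = 1c 8c is 2 bytes ≤ B = 3; zero-pad to 3 bytes: K' = 1c 8c 00.
K' ⊕ ipad = 2a ba 36.
Inner input = 2a ba 36 ∥ 30 e7 d8 cc 96.
Inner hash: sum = 42+186+54+48+231+216+204+150 = 1131; mod 256 = 107 → 6b.

6b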